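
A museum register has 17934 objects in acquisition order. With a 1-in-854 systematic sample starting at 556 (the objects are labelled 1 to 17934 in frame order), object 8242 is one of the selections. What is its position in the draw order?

10

k = 854
position = (8242 − 556)/854 + 1 = 7686/854 + 1 = 9 + 1 = 10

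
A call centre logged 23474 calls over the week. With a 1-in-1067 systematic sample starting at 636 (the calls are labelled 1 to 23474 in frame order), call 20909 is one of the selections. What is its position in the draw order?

20

k = 1067
position = (20909 − 636)/1067 + 1 = 20273/1067 + 1 = 19 + 1 = 20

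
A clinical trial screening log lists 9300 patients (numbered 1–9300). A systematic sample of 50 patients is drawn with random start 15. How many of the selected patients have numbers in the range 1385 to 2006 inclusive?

k = 9300/50 = 186
First selection ≥ 1385: 15 + ⌈(1385−15)/186⌉·186 = 15 + 8×186 = 1503
Last selection ≤ 2006: 15 + ⌊(2006−15)/186⌋·186 = 15 + 10×186 = 1875
Count = 10 − 8 + 1 = 3

3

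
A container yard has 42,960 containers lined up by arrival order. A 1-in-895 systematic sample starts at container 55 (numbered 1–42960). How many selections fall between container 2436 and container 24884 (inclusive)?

25

k = 895
First selection ≥ 2436: 55 + ⌈(2436−55)/895⌉·895 = 55 + 3×895 = 2740
Last selection ≤ 24884: 55 + ⌊(24884−55)/895⌋·895 = 55 + 27×895 = 24220
Count = 27 − 3 + 1 = 25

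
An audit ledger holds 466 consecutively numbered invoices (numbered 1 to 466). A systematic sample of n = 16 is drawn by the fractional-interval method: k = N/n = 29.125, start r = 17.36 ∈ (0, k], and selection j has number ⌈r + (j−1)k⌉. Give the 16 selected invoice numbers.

j=1: r + 0k = 17.36 → ⌈·⌉ = 18
j=2: r + 1k = 46.485 → ⌈·⌉ = 47
j=3: r + 2k = 75.61 → ⌈·⌉ = 76
j=4: r + 3k = 104.735 → ⌈·⌉ = 105
j=5: r + 4k = 133.86 → ⌈·⌉ = 134
j=6: r + 5k = 162.985 → ⌈·⌉ = 163
j=7: r + 6k = 192.11 → ⌈·⌉ = 193
j=8: r + 7k = 221.235 → ⌈·⌉ = 222
j=9: r + 8k = 250.36 → ⌈·⌉ = 251
j=10: r + 9k = 279.485 → ⌈·⌉ = 280
j=11: r + 10k = 308.61 → ⌈·⌉ = 309
j=12: r + 11k = 337.735 → ⌈·⌉ = 338
j=13: r + 12k = 366.86 → ⌈·⌉ = 367
j=14: r + 13k = 395.985 → ⌈·⌉ = 396
j=15: r + 14k = 425.11 → ⌈·⌉ = 426
j=16: r + 15k = 454.235 → ⌈·⌉ = 455

18, 47, 76, 105, 134, 163, 193, 222, 251, 280, 309, 338, 367, 396, 426, 455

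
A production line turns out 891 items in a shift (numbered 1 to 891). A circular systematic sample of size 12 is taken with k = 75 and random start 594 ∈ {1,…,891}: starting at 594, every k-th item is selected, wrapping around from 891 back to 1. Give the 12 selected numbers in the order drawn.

Selection 1: 594
Selection 2: 594 + 75 = 669
Selection 3: 669 + 75 = 744
Selection 4: 744 + 75 = 819
Selection 5: 819 + 75 = 894 → 894 − 891 = 3
Selection 6: 3 + 75 = 78
Selection 7: 78 + 75 = 153
Selection 8: 153 + 75 = 228
Selection 9: 228 + 75 = 303
Selection 10: 303 + 75 = 378
Selection 11: 378 + 75 = 453
Selection 12: 453 + 75 = 528

594, 669, 744, 819, 3, 78, 153, 228, 303, 378, 453, 528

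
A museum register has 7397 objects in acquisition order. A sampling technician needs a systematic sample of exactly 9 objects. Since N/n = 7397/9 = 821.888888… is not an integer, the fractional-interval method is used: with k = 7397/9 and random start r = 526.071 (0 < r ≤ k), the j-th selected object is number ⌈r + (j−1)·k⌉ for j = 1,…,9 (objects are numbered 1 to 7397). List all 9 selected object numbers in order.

527, 1348, 2170, 2992, 3814, 4636, 5458, 6280, 7102

j=1: r + 0k = 526.071 → ⌈·⌉ = 527
j=2: r + 1k = 1347.959888… → ⌈·⌉ = 1348
j=3: r + 2k = 2169.848777… → ⌈·⌉ = 2170
j=4: r + 3k = 2991.737666… → ⌈·⌉ = 2992
j=5: r + 4k = 3813.626555… → ⌈·⌉ = 3814
j=6: r + 5k = 4635.515444… → ⌈·⌉ = 4636
j=7: r + 6k = 5457.404333… → ⌈·⌉ = 5458
j=8: r + 7k = 6279.293222… → ⌈·⌉ = 6280
j=9: r + 8k = 7101.182111… → ⌈·⌉ = 7102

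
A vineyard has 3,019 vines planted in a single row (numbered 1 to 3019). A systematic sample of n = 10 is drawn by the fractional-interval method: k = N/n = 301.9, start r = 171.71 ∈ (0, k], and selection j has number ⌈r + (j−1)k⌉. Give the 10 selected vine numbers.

172, 474, 776, 1078, 1380, 1682, 1984, 2286, 2587, 2889

j=1: r + 0k = 171.71 → ⌈·⌉ = 172
j=2: r + 1k = 473.61 → ⌈·⌉ = 474
j=3: r + 2k = 775.51 → ⌈·⌉ = 776
j=4: r + 3k = 1077.41 → ⌈·⌉ = 1078
j=5: r + 4k = 1379.31 → ⌈·⌉ = 1380
j=6: r + 5k = 1681.21 → ⌈·⌉ = 1682
j=7: r + 6k = 1983.11 → ⌈·⌉ = 1984
j=8: r + 7k = 2285.01 → ⌈·⌉ = 2286
j=9: r + 8k = 2586.91 → ⌈·⌉ = 2587
j=10: r + 9k = 2888.81 → ⌈·⌉ = 2889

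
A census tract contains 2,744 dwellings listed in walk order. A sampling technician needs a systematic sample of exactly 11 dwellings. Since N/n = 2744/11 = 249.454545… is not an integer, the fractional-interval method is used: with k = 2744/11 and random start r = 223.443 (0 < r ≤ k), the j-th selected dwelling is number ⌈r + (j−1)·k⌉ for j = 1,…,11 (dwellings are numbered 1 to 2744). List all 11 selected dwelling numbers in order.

j=1: r + 0k = 223.443 → ⌈·⌉ = 224
j=2: r + 1k = 472.897545… → ⌈·⌉ = 473
j=3: r + 2k = 722.352090… → ⌈·⌉ = 723
j=4: r + 3k = 971.806636… → ⌈·⌉ = 972
j=5: r + 4k = 1221.261181… → ⌈·⌉ = 1222
j=6: r + 5k = 1470.715727… → ⌈·⌉ = 1471
j=7: r + 6k = 1720.170272… → ⌈·⌉ = 1721
j=8: r + 7k = 1969.624818… → ⌈·⌉ = 1970
j=9: r + 8k = 2219.079363… → ⌈·⌉ = 2220
j=10: r + 9k = 2468.533909… → ⌈·⌉ = 2469
j=11: r + 10k = 2717.988454… → ⌈·⌉ = 2718

224, 473, 723, 972, 1222, 1471, 1721, 1970, 2220, 2469, 2718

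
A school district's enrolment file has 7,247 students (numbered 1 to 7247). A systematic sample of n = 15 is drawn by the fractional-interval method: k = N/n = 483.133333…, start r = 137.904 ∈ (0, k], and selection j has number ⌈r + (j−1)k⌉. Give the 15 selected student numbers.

138, 622, 1105, 1588, 2071, 2554, 3037, 3520, 4003, 4487, 4970, 5453, 5936, 6419, 6902

j=1: r + 0k = 137.904 → ⌈·⌉ = 138
j=2: r + 1k = 621.037333… → ⌈·⌉ = 622
j=3: r + 2k = 1104.170666… → ⌈·⌉ = 1105
j=4: r + 3k = 1587.304 → ⌈·⌉ = 1588
j=5: r + 4k = 2070.437333… → ⌈·⌉ = 2071
j=6: r + 5k = 2553.570666… → ⌈·⌉ = 2554
j=7: r + 6k = 3036.704 → ⌈·⌉ = 3037
j=8: r + 7k = 3519.837333… → ⌈·⌉ = 3520
j=9: r + 8k = 4002.970666… → ⌈·⌉ = 4003
j=10: r + 9k = 4486.104 → ⌈·⌉ = 4487
j=11: r + 10k = 4969.237333… → ⌈·⌉ = 4970
j=12: r + 11k = 5452.370666… → ⌈·⌉ = 5453
j=13: r + 12k = 5935.504 → ⌈·⌉ = 5936
j=14: r + 13k = 6418.637333… → ⌈·⌉ = 6419
j=15: r + 14k = 6901.770666… → ⌈·⌉ = 6902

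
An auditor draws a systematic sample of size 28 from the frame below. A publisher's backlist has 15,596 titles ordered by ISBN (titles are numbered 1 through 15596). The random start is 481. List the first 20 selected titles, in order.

481, 1038, 1595, 2152, 2709, 3266, 3823, 4380, 4937, 5494, 6051, 6608, 7165, 7722, 8279, 8836, 9393, 9950, 10507, 11064

k = N/n = 15596/28 = 557
title 1: 481
title 2: 481 + 557 = 1038
title 3: 1038 + 557 = 1595
title 4: 1595 + 557 = 2152
title 5: 2152 + 557 = 2709
title 6: 2709 + 557 = 3266
title 7: 3266 + 557 = 3823
title 8: 3823 + 557 = 4380
title 9: 4380 + 557 = 4937
title 10: 4937 + 557 = 5494
title 11: 5494 + 557 = 6051
title 12: 6051 + 557 = 6608
title 13: 6608 + 557 = 7165
title 14: 7165 + 557 = 7722
title 15: 7722 + 557 = 8279
title 16: 8279 + 557 = 8836
title 17: 8836 + 557 = 9393
title 18: 9393 + 557 = 9950
title 19: 9950 + 557 = 10507
title 20: 10507 + 557 = 11064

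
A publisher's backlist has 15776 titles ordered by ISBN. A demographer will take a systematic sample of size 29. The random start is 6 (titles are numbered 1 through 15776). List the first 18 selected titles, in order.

k = N/n = 15776/29 = 544
title 1: 6
title 2: 6 + 544 = 550
title 3: 550 + 544 = 1094
title 4: 1094 + 544 = 1638
title 5: 1638 + 544 = 2182
title 6: 2182 + 544 = 2726
title 7: 2726 + 544 = 3270
title 8: 3270 + 544 = 3814
title 9: 3814 + 544 = 4358
title 10: 4358 + 544 = 4902
title 11: 4902 + 544 = 5446
title 12: 5446 + 544 = 5990
title 13: 5990 + 544 = 6534
title 14: 6534 + 544 = 7078
title 15: 7078 + 544 = 7622
title 16: 7622 + 544 = 8166
title 17: 8166 + 544 = 8710
title 18: 8710 + 544 = 9254

6, 550, 1094, 1638, 2182, 2726, 3270, 3814, 4358, 4902, 5446, 5990, 6534, 7078, 7622, 8166, 8710, 9254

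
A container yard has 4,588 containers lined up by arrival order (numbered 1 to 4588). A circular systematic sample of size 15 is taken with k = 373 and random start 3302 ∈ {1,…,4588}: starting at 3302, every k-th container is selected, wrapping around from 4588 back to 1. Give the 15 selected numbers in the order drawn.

Selection 1: 3302
Selection 2: 3302 + 373 = 3675
Selection 3: 3675 + 373 = 4048
Selection 4: 4048 + 373 = 4421
Selection 5: 4421 + 373 = 4794 → 4794 − 4588 = 206
Selection 6: 206 + 373 = 579
Selection 7: 579 + 373 = 952
Selection 8: 952 + 373 = 1325
Selection 9: 1325 + 373 = 1698
Selection 10: 1698 + 373 = 2071
Selection 11: 2071 + 373 = 2444
Selection 12: 2444 + 373 = 2817
Selection 13: 2817 + 373 = 3190
Selection 14: 3190 + 373 = 3563
Selection 15: 3563 + 373 = 3936

3302, 3675, 4048, 4421, 206, 579, 952, 1325, 1698, 2071, 2444, 2817, 3190, 3563, 3936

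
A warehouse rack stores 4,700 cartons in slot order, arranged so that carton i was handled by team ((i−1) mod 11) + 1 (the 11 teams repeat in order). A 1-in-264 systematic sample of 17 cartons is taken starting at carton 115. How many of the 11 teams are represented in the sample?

Consecutive selections differ by k = 264, so their team numbers differ by 264 mod 11 = 0.
gcd(264, 11) = 11, so the sample visits 11/11 = 1 distinct residues mod 11.
Start 115 is team 5; the teams hit are 5.

1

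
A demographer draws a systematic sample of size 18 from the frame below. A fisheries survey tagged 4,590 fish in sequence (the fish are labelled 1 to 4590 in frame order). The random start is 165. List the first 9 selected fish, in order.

k = N/n = 4590/18 = 255
fish 1: 165
fish 2: 165 + 255 = 420
fish 3: 420 + 255 = 675
fish 4: 675 + 255 = 930
fish 5: 930 + 255 = 1185
fish 6: 1185 + 255 = 1440
fish 7: 1440 + 255 = 1695
fish 8: 1695 + 255 = 1950
fish 9: 1950 + 255 = 2205

165, 420, 675, 930, 1185, 1440, 1695, 1950, 2205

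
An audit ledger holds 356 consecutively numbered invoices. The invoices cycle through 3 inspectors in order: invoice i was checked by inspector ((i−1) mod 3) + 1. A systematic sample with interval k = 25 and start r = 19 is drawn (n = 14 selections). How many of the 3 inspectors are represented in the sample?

3

Consecutive selections differ by k = 25, so their inspector numbers differ by 25 mod 3 = 1.
gcd(25, 3) = 1, so the sample visits 3/1 = 3 distinct residues mod 3.
Start 19 is inspector 1; the inspectors hit are 1, 2, 3.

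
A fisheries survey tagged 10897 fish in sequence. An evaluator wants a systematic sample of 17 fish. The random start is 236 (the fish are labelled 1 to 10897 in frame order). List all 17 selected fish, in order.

k = N/n = 10897/17 = 641
fish 1: 236
fish 2: 236 + 641 = 877
fish 3: 877 + 641 = 1518
fish 4: 1518 + 641 = 2159
fish 5: 2159 + 641 = 2800
fish 6: 2800 + 641 = 3441
fish 7: 3441 + 641 = 4082
fish 8: 4082 + 641 = 4723
fish 9: 4723 + 641 = 5364
fish 10: 5364 + 641 = 6005
fish 11: 6005 + 641 = 6646
fish 12: 6646 + 641 = 7287
fish 13: 7287 + 641 = 7928
fish 14: 7928 + 641 = 8569
fish 15: 8569 + 641 = 9210
fish 16: 9210 + 641 = 9851
fish 17: 9851 + 641 = 10492

236, 877, 1518, 2159, 2800, 3441, 4082, 4723, 5364, 6005, 6646, 7287, 7928, 8569, 9210, 9851, 10492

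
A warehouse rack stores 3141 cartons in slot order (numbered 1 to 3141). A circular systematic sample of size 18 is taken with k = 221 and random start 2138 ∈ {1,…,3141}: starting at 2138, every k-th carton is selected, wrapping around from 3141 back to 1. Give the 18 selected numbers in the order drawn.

Selection 1: 2138
Selection 2: 2138 + 221 = 2359
Selection 3: 2359 + 221 = 2580
Selection 4: 2580 + 221 = 2801
Selection 5: 2801 + 221 = 3022
Selection 6: 3022 + 221 = 3243 → 3243 − 3141 = 102
Selection 7: 102 + 221 = 323
Selection 8: 323 + 221 = 544
Selection 9: 544 + 221 = 765
Selection 10: 765 + 221 = 986
Selection 11: 986 + 221 = 1207
Selection 12: 1207 + 221 = 1428
Selection 13: 1428 + 221 = 1649
Selection 14: 1649 + 221 = 1870
Selection 15: 1870 + 221 = 2091
Selection 16: 2091 + 221 = 2312
Selection 17: 2312 + 221 = 2533
Selection 18: 2533 + 221 = 2754

2138, 2359, 2580, 2801, 3022, 102, 323, 544, 765, 986, 1207, 1428, 1649, 1870, 2091, 2312, 2533, 2754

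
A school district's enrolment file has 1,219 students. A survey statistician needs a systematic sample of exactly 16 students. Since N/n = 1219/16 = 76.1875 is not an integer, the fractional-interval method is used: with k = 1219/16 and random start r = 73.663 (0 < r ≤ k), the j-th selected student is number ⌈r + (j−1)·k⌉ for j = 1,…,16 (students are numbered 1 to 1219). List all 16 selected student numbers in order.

j=1: r + 0k = 73.663 → ⌈·⌉ = 74
j=2: r + 1k = 149.8505 → ⌈·⌉ = 150
j=3: r + 2k = 226.038 → ⌈·⌉ = 227
j=4: r + 3k = 302.2255 → ⌈·⌉ = 303
j=5: r + 4k = 378.413 → ⌈·⌉ = 379
j=6: r + 5k = 454.6005 → ⌈·⌉ = 455
j=7: r + 6k = 530.788 → ⌈·⌉ = 531
j=8: r + 7k = 606.9755 → ⌈·⌉ = 607
j=9: r + 8k = 683.163 → ⌈·⌉ = 684
j=10: r + 9k = 759.3505 → ⌈·⌉ = 760
j=11: r + 10k = 835.538 → ⌈·⌉ = 836
j=12: r + 11k = 911.7255 → ⌈·⌉ = 912
j=13: r + 12k = 987.913 → ⌈·⌉ = 988
j=14: r + 13k = 1064.1005 → ⌈·⌉ = 1065
j=15: r + 14k = 1140.288 → ⌈·⌉ = 1141
j=16: r + 15k = 1216.4755 → ⌈·⌉ = 1217

74, 150, 227, 303, 379, 455, 531, 607, 684, 760, 836, 912, 988, 1065, 1141, 1217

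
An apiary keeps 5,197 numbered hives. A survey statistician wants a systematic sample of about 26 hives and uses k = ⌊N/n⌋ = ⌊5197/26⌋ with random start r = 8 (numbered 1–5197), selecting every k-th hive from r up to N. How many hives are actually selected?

27

k = ⌊5197/26⌋ = 199
Achieved size = ⌊(5197 − 8)/199⌋ + 1 = ⌊5189/199⌋ + 1 = 26 + 1 = 27
(last selection: 8 + 26×199 = 5182 ≤ 5197; next would be 5381 > 5197)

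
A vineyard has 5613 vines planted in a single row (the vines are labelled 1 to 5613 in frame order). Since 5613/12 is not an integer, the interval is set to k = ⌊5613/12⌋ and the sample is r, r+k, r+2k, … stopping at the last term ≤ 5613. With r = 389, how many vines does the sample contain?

k = ⌊5613/12⌋ = 467
Achieved size = ⌊(5613 − 389)/467⌋ + 1 = ⌊5224/467⌋ + 1 = 11 + 1 = 12
(last selection: 389 + 11×467 = 5526 ≤ 5613; next would be 5993 > 5613)

12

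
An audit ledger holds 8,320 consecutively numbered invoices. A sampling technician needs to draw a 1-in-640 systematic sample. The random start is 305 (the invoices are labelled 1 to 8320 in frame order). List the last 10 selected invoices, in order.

2225, 2865, 3505, 4145, 4785, 5425, 6065, 6705, 7345, 7985

4th selection = 305 + 3×640 = 2225
5th: 2225 + 640 = 2865
6th: 2865 + 640 = 3505
7th: 3505 + 640 = 4145
8th: 4145 + 640 = 4785
9th: 4785 + 640 = 5425
10th: 5425 + 640 = 6065
11th: 6065 + 640 = 6705
12th: 6705 + 640 = 7345
13th: 7345 + 640 = 7985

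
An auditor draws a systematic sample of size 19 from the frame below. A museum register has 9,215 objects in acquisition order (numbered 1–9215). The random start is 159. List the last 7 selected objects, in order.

5979, 6464, 6949, 7434, 7919, 8404, 8889

k = N/n = 9215/19 = 485
13th selection = 159 + 12×485 = 5979
14th: 5979 + 485 = 6464
15th: 6464 + 485 = 6949
16th: 6949 + 485 = 7434
17th: 7434 + 485 = 7919
18th: 7919 + 485 = 8404
19th: 8404 + 485 = 8889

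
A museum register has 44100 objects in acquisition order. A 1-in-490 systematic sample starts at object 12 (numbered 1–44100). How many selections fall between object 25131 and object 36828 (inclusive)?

24

k = 490
First selection ≥ 25131: 12 + ⌈(25131−12)/490⌉·490 = 12 + 52×490 = 25492
Last selection ≤ 36828: 12 + ⌊(36828−12)/490⌋·490 = 12 + 75×490 = 36762
Count = 75 − 52 + 1 = 24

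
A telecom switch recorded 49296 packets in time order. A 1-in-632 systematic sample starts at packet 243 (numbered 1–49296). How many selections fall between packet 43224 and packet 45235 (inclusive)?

k = 632
First selection ≥ 43224: 243 + ⌈(43224−243)/632⌉·632 = 243 + 69×632 = 43851
Last selection ≤ 45235: 243 + ⌊(45235−243)/632⌋·632 = 243 + 71×632 = 45115
Count = 71 − 69 + 1 = 3

3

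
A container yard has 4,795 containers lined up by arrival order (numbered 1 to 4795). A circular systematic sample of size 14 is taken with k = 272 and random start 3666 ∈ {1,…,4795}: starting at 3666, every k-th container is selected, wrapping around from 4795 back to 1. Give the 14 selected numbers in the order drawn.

3666, 3938, 4210, 4482, 4754, 231, 503, 775, 1047, 1319, 1591, 1863, 2135, 2407

Selection 1: 3666
Selection 2: 3666 + 272 = 3938
Selection 3: 3938 + 272 = 4210
Selection 4: 4210 + 272 = 4482
Selection 5: 4482 + 272 = 4754
Selection 6: 4754 + 272 = 5026 → 5026 − 4795 = 231
Selection 7: 231 + 272 = 503
Selection 8: 503 + 272 = 775
Selection 9: 775 + 272 = 1047
Selection 10: 1047 + 272 = 1319
Selection 11: 1319 + 272 = 1591
Selection 12: 1591 + 272 = 1863
Selection 13: 1863 + 272 = 2135
Selection 14: 2135 + 272 = 2407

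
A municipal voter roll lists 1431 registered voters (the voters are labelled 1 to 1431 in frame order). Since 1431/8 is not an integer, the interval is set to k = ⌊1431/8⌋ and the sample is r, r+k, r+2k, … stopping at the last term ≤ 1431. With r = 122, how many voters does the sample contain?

k = ⌊1431/8⌋ = 178
Achieved size = ⌊(1431 − 122)/178⌋ + 1 = ⌊1309/178⌋ + 1 = 7 + 1 = 8
(last selection: 122 + 7×178 = 1368 ≤ 1431; next would be 1546 > 1431)

8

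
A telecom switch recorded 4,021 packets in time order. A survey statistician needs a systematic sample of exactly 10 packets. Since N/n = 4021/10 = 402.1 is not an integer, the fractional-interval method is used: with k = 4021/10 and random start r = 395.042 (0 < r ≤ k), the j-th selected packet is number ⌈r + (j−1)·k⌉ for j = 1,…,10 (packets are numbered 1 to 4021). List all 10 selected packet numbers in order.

j=1: r + 0k = 395.042 → ⌈·⌉ = 396
j=2: r + 1k = 797.142 → ⌈·⌉ = 798
j=3: r + 2k = 1199.242 → ⌈·⌉ = 1200
j=4: r + 3k = 1601.342 → ⌈·⌉ = 1602
j=5: r + 4k = 2003.442 → ⌈·⌉ = 2004
j=6: r + 5k = 2405.542 → ⌈·⌉ = 2406
j=7: r + 6k = 2807.642 → ⌈·⌉ = 2808
j=8: r + 7k = 3209.742 → ⌈·⌉ = 3210
j=9: r + 8k = 3611.842 → ⌈·⌉ = 3612
j=10: r + 9k = 4013.942 → ⌈·⌉ = 4014

396, 798, 1200, 1602, 2004, 2406, 2808, 3210, 3612, 4014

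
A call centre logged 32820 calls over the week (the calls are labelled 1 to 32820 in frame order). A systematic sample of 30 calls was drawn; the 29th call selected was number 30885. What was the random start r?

k = 32820/30 = 1094
r = 30885 − (29−1)×1094 = 30885 − 30632 = 253

253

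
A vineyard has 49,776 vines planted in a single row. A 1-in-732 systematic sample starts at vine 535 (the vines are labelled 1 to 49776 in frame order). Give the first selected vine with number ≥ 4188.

k = 732
Steps past start: ⌈(4188 − 535)/732⌉ = ⌈3653/732⌉ = 5
Selected vine: 535 + 5×732 = 4195

4195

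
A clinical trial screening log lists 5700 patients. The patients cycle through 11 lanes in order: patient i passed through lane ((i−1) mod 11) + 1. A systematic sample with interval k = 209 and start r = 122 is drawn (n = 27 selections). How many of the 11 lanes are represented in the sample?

1

Consecutive selections differ by k = 209, so their lane numbers differ by 209 mod 11 = 0.
gcd(209, 11) = 11, so the sample visits 11/11 = 1 distinct residues mod 11.
Start 122 is lane 1; the lanes hit are 1.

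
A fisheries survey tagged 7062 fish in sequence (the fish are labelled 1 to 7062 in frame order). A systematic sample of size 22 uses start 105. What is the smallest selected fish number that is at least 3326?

k = 7062/22 = 321
Steps past start: ⌈(3326 − 105)/321⌉ = ⌈3221/321⌉ = 11
Selected fish: 105 + 11×321 = 3636

3636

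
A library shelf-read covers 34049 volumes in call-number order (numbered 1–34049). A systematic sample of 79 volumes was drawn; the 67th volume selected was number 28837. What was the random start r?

k = 34049/79 = 431
r = 28837 − (67−1)×431 = 28837 − 28446 = 391

391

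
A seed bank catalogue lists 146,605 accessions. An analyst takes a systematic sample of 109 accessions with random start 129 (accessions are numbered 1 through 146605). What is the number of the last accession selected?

k = 146605/109 = 1345
109th selection = r + (109−1)·k = 129 + 108×1345 = 129 + 145260 = 145389

145389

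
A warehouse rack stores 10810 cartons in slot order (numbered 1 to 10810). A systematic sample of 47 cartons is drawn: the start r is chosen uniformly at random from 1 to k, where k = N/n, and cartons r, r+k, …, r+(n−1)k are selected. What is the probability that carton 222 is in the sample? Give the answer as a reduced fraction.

1/230

k = 10810/47 = 230.
Carton 222 is selected iff r ≡ 222 (mod 230); exactly one such r in {1,…,230}.
Inclusion probability = 1/230.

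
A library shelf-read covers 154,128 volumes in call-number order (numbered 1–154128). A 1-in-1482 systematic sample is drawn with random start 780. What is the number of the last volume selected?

153426

k = 1482
104th selection = r + (104−1)·k = 780 + 103×1482 = 780 + 152646 = 153426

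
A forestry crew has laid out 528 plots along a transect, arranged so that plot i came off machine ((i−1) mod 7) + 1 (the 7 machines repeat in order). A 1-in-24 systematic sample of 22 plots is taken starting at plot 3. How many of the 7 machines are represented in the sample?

Consecutive selections differ by k = 24, so their machine numbers differ by 24 mod 7 = 3.
gcd(24, 7) = 1, so the sample visits 7/1 = 7 distinct residues mod 7.
Start 3 is machine 3; the machines hit are 1, 2, 3, 4, 5, 6, 7.

7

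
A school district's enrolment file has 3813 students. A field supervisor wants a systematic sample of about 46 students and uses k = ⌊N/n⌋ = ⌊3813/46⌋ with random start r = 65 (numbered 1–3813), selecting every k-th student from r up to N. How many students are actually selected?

46

k = ⌊3813/46⌋ = 82
Achieved size = ⌊(3813 − 65)/82⌋ + 1 = ⌊3748/82⌋ + 1 = 45 + 1 = 46
(last selection: 65 + 45×82 = 3755 ≤ 3813; next would be 3837 > 3813)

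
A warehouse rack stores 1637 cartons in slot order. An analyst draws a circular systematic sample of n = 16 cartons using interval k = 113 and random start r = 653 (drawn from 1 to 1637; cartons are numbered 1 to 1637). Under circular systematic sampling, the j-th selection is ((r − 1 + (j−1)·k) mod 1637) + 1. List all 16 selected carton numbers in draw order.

Selection 1: 653
Selection 2: 653 + 113 = 766
Selection 3: 766 + 113 = 879
Selection 4: 879 + 113 = 992
Selection 5: 992 + 113 = 1105
Selection 6: 1105 + 113 = 1218
Selection 7: 1218 + 113 = 1331
Selection 8: 1331 + 113 = 1444
Selection 9: 1444 + 113 = 1557
Selection 10: 1557 + 113 = 1670 → 1670 − 1637 = 33
Selection 11: 33 + 113 = 146
Selection 12: 146 + 113 = 259
Selection 13: 259 + 113 = 372
Selection 14: 372 + 113 = 485
Selection 15: 485 + 113 = 598
Selection 16: 598 + 113 = 711

653, 766, 879, 992, 1105, 1218, 1331, 1444, 1557, 33, 146, 259, 372, 485, 598, 711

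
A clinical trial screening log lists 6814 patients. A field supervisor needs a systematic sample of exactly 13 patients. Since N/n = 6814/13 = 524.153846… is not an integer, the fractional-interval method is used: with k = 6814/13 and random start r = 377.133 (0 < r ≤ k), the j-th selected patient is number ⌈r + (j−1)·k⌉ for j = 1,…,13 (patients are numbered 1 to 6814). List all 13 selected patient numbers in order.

j=1: r + 0k = 377.133 → ⌈·⌉ = 378
j=2: r + 1k = 901.286846… → ⌈·⌉ = 902
j=3: r + 2k = 1425.440692… → ⌈·⌉ = 1426
j=4: r + 3k = 1949.594538… → ⌈·⌉ = 1950
j=5: r + 4k = 2473.748384… → ⌈·⌉ = 2474
j=6: r + 5k = 2997.902230… → ⌈·⌉ = 2998
j=7: r + 6k = 3522.056076… → ⌈·⌉ = 3523
j=8: r + 7k = 4046.209923… → ⌈·⌉ = 4047
j=9: r + 8k = 4570.363769… → ⌈·⌉ = 4571
j=10: r + 9k = 5094.517615… → ⌈·⌉ = 5095
j=11: r + 10k = 5618.671461… → ⌈·⌉ = 5619
j=12: r + 11k = 6142.825307… → ⌈·⌉ = 6143
j=13: r + 12k = 6666.979153… → ⌈·⌉ = 6667

378, 902, 1426, 1950, 2474, 2998, 3523, 4047, 4571, 5095, 5619, 6143, 6667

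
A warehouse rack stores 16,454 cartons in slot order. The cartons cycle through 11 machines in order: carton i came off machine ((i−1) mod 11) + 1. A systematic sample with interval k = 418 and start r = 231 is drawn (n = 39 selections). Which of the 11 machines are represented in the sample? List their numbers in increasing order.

Consecutive selections differ by k = 418, so their machine numbers differ by 418 mod 11 = 0.
gcd(418, 11) = 11, so the sample visits 11/11 = 1 distinct residues mod 11.
Start 231 is machine 11; the machines hit are 11.

11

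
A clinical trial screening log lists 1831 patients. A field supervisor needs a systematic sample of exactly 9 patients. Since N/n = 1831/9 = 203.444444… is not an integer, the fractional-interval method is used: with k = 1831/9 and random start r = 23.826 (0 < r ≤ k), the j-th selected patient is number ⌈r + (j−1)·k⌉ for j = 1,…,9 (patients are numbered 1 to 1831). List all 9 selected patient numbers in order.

j=1: r + 0k = 23.826 → ⌈·⌉ = 24
j=2: r + 1k = 227.270444… → ⌈·⌉ = 228
j=3: r + 2k = 430.714888… → ⌈·⌉ = 431
j=4: r + 3k = 634.159333… → ⌈·⌉ = 635
j=5: r + 4k = 837.603777… → ⌈·⌉ = 838
j=6: r + 5k = 1041.048222… → ⌈·⌉ = 1042
j=7: r + 6k = 1244.492666… → ⌈·⌉ = 1245
j=8: r + 7k = 1447.937111… → ⌈·⌉ = 1448
j=9: r + 8k = 1651.381555… → ⌈·⌉ = 1652

24, 228, 431, 635, 838, 1042, 1245, 1448, 1652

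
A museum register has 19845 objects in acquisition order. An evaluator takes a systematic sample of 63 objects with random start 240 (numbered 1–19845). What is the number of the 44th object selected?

13785

k = 19845/63 = 315
44th selection = r + (44−1)·k = 240 + 43×315 = 240 + 13545 = 13785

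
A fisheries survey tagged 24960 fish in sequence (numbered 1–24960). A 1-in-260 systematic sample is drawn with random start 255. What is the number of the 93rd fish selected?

24175

k = 260
93rd selection = r + (93−1)·k = 255 + 92×260 = 255 + 23920 = 24175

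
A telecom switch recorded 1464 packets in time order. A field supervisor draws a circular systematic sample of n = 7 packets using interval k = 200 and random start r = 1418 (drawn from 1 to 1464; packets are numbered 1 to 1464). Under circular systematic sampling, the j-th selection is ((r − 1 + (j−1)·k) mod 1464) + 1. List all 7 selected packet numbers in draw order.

1418, 154, 354, 554, 754, 954, 1154

Selection 1: 1418
Selection 2: 1418 + 200 = 1618 → 1618 − 1464 = 154
Selection 3: 154 + 200 = 354
Selection 4: 354 + 200 = 554
Selection 5: 554 + 200 = 754
Selection 6: 754 + 200 = 954
Selection 7: 954 + 200 = 1154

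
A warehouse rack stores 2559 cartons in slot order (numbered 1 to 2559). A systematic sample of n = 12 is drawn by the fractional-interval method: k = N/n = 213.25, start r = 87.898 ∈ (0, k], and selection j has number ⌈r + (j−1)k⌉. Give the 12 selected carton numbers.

j=1: r + 0k = 87.898 → ⌈·⌉ = 88
j=2: r + 1k = 301.148 → ⌈·⌉ = 302
j=3: r + 2k = 514.398 → ⌈·⌉ = 515
j=4: r + 3k = 727.648 → ⌈·⌉ = 728
j=5: r + 4k = 940.898 → ⌈·⌉ = 941
j=6: r + 5k = 1154.148 → ⌈·⌉ = 1155
j=7: r + 6k = 1367.398 → ⌈·⌉ = 1368
j=8: r + 7k = 1580.648 → ⌈·⌉ = 1581
j=9: r + 8k = 1793.898 → ⌈·⌉ = 1794
j=10: r + 9k = 2007.148 → ⌈·⌉ = 2008
j=11: r + 10k = 2220.398 → ⌈·⌉ = 2221
j=12: r + 11k = 2433.648 → ⌈·⌉ = 2434

88, 302, 515, 728, 941, 1155, 1368, 1581, 1794, 2008, 2221, 2434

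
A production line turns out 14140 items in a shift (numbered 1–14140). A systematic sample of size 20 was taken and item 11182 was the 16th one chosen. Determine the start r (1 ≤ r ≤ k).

k = 14140/20 = 707
r = 11182 − (16−1)×707 = 11182 − 10605 = 577

577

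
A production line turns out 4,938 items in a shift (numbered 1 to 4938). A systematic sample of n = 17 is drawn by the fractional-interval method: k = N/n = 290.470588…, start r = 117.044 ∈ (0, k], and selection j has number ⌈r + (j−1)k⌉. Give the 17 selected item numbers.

j=1: r + 0k = 117.044 → ⌈·⌉ = 118
j=2: r + 1k = 407.514588… → ⌈·⌉ = 408
j=3: r + 2k = 697.985176… → ⌈·⌉ = 698
j=4: r + 3k = 988.455764… → ⌈·⌉ = 989
j=5: r + 4k = 1278.926352… → ⌈·⌉ = 1279
j=6: r + 5k = 1569.396941… → ⌈·⌉ = 1570
j=7: r + 6k = 1859.867529… → ⌈·⌉ = 1860
j=8: r + 7k = 2150.338117… → ⌈·⌉ = 2151
j=9: r + 8k = 2440.808705… → ⌈·⌉ = 2441
j=10: r + 9k = 2731.279294… → ⌈·⌉ = 2732
j=11: r + 10k = 3021.749882… → ⌈·⌉ = 3022
j=12: r + 11k = 3312.220470… → ⌈·⌉ = 3313
j=13: r + 12k = 3602.691058… → ⌈·⌉ = 3603
j=14: r + 13k = 3893.161647… → ⌈·⌉ = 3894
j=15: r + 14k = 4183.632235… → ⌈·⌉ = 4184
j=16: r + 15k = 4474.102823… → ⌈·⌉ = 4475
j=17: r + 16k = 4764.573411… → ⌈·⌉ = 4765

118, 408, 698, 989, 1279, 1570, 1860, 2151, 2441, 2732, 3022, 3313, 3603, 3894, 4184, 4475, 4765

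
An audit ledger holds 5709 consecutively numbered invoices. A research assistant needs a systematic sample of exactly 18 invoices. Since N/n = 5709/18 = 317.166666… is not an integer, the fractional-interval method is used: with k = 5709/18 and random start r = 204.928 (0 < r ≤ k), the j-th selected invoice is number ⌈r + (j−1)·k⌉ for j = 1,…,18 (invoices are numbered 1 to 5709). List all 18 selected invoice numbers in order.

j=1: r + 0k = 204.928 → ⌈·⌉ = 205
j=2: r + 1k = 522.094666… → ⌈·⌉ = 523
j=3: r + 2k = 839.261333… → ⌈·⌉ = 840
j=4: r + 3k = 1156.428 → ⌈·⌉ = 1157
j=5: r + 4k = 1473.594666… → ⌈·⌉ = 1474
j=6: r + 5k = 1790.761333… → ⌈·⌉ = 1791
j=7: r + 6k = 2107.928 → ⌈·⌉ = 2108
j=8: r + 7k = 2425.094666… → ⌈·⌉ = 2426
j=9: r + 8k = 2742.261333… → ⌈·⌉ = 2743
j=10: r + 9k = 3059.428 → ⌈·⌉ = 3060
j=11: r + 10k = 3376.594666… → ⌈·⌉ = 3377
j=12: r + 11k = 3693.761333… → ⌈·⌉ = 3694
j=13: r + 12k = 4010.928 → ⌈·⌉ = 4011
j=14: r + 13k = 4328.094666… → ⌈·⌉ = 4329
j=15: r + 14k = 4645.261333… → ⌈·⌉ = 4646
j=16: r + 15k = 4962.428 → ⌈·⌉ = 4963
j=17: r + 16k = 5279.594666… → ⌈·⌉ = 5280
j=18: r + 17k = 5596.761333… → ⌈·⌉ = 5597

205, 523, 840, 1157, 1474, 1791, 2108, 2426, 2743, 3060, 3377, 3694, 4011, 4329, 4646, 4963, 5280, 5597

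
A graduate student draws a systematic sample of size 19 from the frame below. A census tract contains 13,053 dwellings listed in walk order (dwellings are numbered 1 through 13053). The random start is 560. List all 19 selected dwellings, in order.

560, 1247, 1934, 2621, 3308, 3995, 4682, 5369, 6056, 6743, 7430, 8117, 8804, 9491, 10178, 10865, 11552, 12239, 12926

k = N/n = 13053/19 = 687
dwelling 1: 560
dwelling 2: 560 + 687 = 1247
dwelling 3: 1247 + 687 = 1934
dwelling 4: 1934 + 687 = 2621
dwelling 5: 2621 + 687 = 3308
dwelling 6: 3308 + 687 = 3995
dwelling 7: 3995 + 687 = 4682
dwelling 8: 4682 + 687 = 5369
dwelling 9: 5369 + 687 = 6056
dwelling 10: 6056 + 687 = 6743
dwelling 11: 6743 + 687 = 7430
dwelling 12: 7430 + 687 = 8117
dwelling 13: 8117 + 687 = 8804
dwelling 14: 8804 + 687 = 9491
dwelling 15: 9491 + 687 = 10178
dwelling 16: 10178 + 687 = 10865
dwelling 17: 10865 + 687 = 11552
dwelling 18: 11552 + 687 = 12239
dwelling 19: 12239 + 687 = 12926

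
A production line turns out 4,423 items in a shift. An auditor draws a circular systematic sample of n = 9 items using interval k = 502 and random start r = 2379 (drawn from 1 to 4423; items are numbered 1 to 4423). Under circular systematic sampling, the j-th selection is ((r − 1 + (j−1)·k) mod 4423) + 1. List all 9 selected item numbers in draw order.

Selection 1: 2379
Selection 2: 2379 + 502 = 2881
Selection 3: 2881 + 502 = 3383
Selection 4: 3383 + 502 = 3885
Selection 5: 3885 + 502 = 4387
Selection 6: 4387 + 502 = 4889 → 4889 − 4423 = 466
Selection 7: 466 + 502 = 968
Selection 8: 968 + 502 = 1470
Selection 9: 1470 + 502 = 1972

2379, 2881, 3383, 3885, 4387, 466, 968, 1470, 1972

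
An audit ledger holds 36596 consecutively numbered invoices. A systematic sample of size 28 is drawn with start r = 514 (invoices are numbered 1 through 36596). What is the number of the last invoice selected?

35803

k = 36596/28 = 1307
28th selection = r + (28−1)·k = 514 + 27×1307 = 514 + 35289 = 35803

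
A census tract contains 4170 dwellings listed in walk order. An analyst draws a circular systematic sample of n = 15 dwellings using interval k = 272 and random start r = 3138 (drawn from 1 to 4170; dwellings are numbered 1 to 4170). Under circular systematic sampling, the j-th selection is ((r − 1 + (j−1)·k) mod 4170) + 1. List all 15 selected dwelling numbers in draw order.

Selection 1: 3138
Selection 2: 3138 + 272 = 3410
Selection 3: 3410 + 272 = 3682
Selection 4: 3682 + 272 = 3954
Selection 5: 3954 + 272 = 4226 → 4226 − 4170 = 56
Selection 6: 56 + 272 = 328
Selection 7: 328 + 272 = 600
Selection 8: 600 + 272 = 872
Selection 9: 872 + 272 = 1144
Selection 10: 1144 + 272 = 1416
Selection 11: 1416 + 272 = 1688
Selection 12: 1688 + 272 = 1960
Selection 13: 1960 + 272 = 2232
Selection 14: 2232 + 272 = 2504
Selection 15: 2504 + 272 = 2776

3138, 3410, 3682, 3954, 56, 328, 600, 872, 1144, 1416, 1688, 1960, 2232, 2504, 2776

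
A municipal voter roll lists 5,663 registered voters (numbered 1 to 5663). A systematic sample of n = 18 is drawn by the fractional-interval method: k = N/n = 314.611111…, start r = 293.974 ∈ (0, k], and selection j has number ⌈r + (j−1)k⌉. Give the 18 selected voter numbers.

j=1: r + 0k = 293.974 → ⌈·⌉ = 294
j=2: r + 1k = 608.585111… → ⌈·⌉ = 609
j=3: r + 2k = 923.196222… → ⌈·⌉ = 924
j=4: r + 3k = 1237.807333… → ⌈·⌉ = 1238
j=5: r + 4k = 1552.418444… → ⌈·⌉ = 1553
j=6: r + 5k = 1867.029555… → ⌈·⌉ = 1868
j=7: r + 6k = 2181.640666… → ⌈·⌉ = 2182
j=8: r + 7k = 2496.251777… → ⌈·⌉ = 2497
j=9: r + 8k = 2810.862888… → ⌈·⌉ = 2811
j=10: r + 9k = 3125.474 → ⌈·⌉ = 3126
j=11: r + 10k = 3440.085111… → ⌈·⌉ = 3441
j=12: r + 11k = 3754.696222… → ⌈·⌉ = 3755
j=13: r + 12k = 4069.307333… → ⌈·⌉ = 4070
j=14: r + 13k = 4383.918444… → ⌈·⌉ = 4384
j=15: r + 14k = 4698.529555… → ⌈·⌉ = 4699
j=16: r + 15k = 5013.140666… → ⌈·⌉ = 5014
j=17: r + 16k = 5327.751777… → ⌈·⌉ = 5328
j=18: r + 17k = 5642.362888… → ⌈·⌉ = 5643

294, 609, 924, 1238, 1553, 1868, 2182, 2497, 2811, 3126, 3441, 3755, 4070, 4384, 4699, 5014, 5328, 5643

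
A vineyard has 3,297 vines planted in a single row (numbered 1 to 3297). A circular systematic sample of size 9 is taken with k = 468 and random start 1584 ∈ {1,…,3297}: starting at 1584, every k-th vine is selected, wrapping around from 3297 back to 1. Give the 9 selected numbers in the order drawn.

1584, 2052, 2520, 2988, 159, 627, 1095, 1563, 2031

Selection 1: 1584
Selection 2: 1584 + 468 = 2052
Selection 3: 2052 + 468 = 2520
Selection 4: 2520 + 468 = 2988
Selection 5: 2988 + 468 = 3456 → 3456 − 3297 = 159
Selection 6: 159 + 468 = 627
Selection 7: 627 + 468 = 1095
Selection 8: 1095 + 468 = 1563
Selection 9: 1563 + 468 = 2031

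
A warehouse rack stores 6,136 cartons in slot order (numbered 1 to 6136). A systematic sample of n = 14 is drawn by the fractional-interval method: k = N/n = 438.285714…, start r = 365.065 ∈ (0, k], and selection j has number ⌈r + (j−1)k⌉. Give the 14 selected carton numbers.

j=1: r + 0k = 365.065 → ⌈·⌉ = 366
j=2: r + 1k = 803.350714… → ⌈·⌉ = 804
j=3: r + 2k = 1241.636428… → ⌈·⌉ = 1242
j=4: r + 3k = 1679.922142… → ⌈·⌉ = 1680
j=5: r + 4k = 2118.207857… → ⌈·⌉ = 2119
j=6: r + 5k = 2556.493571… → ⌈·⌉ = 2557
j=7: r + 6k = 2994.779285… → ⌈·⌉ = 2995
j=8: r + 7k = 3433.065 → ⌈·⌉ = 3434
j=9: r + 8k = 3871.350714… → ⌈·⌉ = 3872
j=10: r + 9k = 4309.636428… → ⌈·⌉ = 4310
j=11: r + 10k = 4747.922142… → ⌈·⌉ = 4748
j=12: r + 11k = 5186.207857… → ⌈·⌉ = 5187
j=13: r + 12k = 5624.493571… → ⌈·⌉ = 5625
j=14: r + 13k = 6062.779285… → ⌈·⌉ = 6063

366, 804, 1242, 1680, 2119, 2557, 2995, 3434, 3872, 4310, 4748, 5187, 5625, 6063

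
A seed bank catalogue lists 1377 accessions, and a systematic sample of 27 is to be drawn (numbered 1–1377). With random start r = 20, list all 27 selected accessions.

20, 71, 122, 173, 224, 275, 326, 377, 428, 479, 530, 581, 632, 683, 734, 785, 836, 887, 938, 989, 1040, 1091, 1142, 1193, 1244, 1295, 1346

k = N/n = 1377/27 = 51
accession 1: 20
accession 2: 20 + 51 = 71
accession 3: 71 + 51 = 122
accession 4: 122 + 51 = 173
accession 5: 173 + 51 = 224
accession 6: 224 + 51 = 275
accession 7: 275 + 51 = 326
accession 8: 326 + 51 = 377
accession 9: 377 + 51 = 428
accession 10: 428 + 51 = 479
accession 11: 479 + 51 = 530
accession 12: 530 + 51 = 581
accession 13: 581 + 51 = 632
accession 14: 632 + 51 = 683
accession 15: 683 + 51 = 734
accession 16: 734 + 51 = 785
accession 17: 785 + 51 = 836
accession 18: 836 + 51 = 887
accession 19: 887 + 51 = 938
accession 20: 938 + 51 = 989
accession 21: 989 + 51 = 1040
accession 22: 1040 + 51 = 1091
accession 23: 1091 + 51 = 1142
accession 24: 1142 + 51 = 1193
accession 25: 1193 + 51 = 1244
accession 26: 1244 + 51 = 1295
accession 27: 1295 + 51 = 1346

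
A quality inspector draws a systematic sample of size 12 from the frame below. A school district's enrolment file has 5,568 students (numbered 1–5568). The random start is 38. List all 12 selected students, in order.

k = N/n = 5568/12 = 464
student 1: 38
student 2: 38 + 464 = 502
student 3: 502 + 464 = 966
student 4: 966 + 464 = 1430
student 5: 1430 + 464 = 1894
student 6: 1894 + 464 = 2358
student 7: 2358 + 464 = 2822
student 8: 2822 + 464 = 3286
student 9: 3286 + 464 = 3750
student 10: 3750 + 464 = 4214
student 11: 4214 + 464 = 4678
student 12: 4678 + 464 = 5142

38, 502, 966, 1430, 1894, 2358, 2822, 3286, 3750, 4214, 4678, 5142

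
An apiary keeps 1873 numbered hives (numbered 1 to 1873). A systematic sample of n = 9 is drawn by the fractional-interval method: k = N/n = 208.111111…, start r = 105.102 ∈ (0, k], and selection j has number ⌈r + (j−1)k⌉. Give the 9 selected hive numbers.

j=1: r + 0k = 105.102 → ⌈·⌉ = 106
j=2: r + 1k = 313.213111… → ⌈·⌉ = 314
j=3: r + 2k = 521.324222… → ⌈·⌉ = 522
j=4: r + 3k = 729.435333… → ⌈·⌉ = 730
j=5: r + 4k = 937.546444… → ⌈·⌉ = 938
j=6: r + 5k = 1145.657555… → ⌈·⌉ = 1146
j=7: r + 6k = 1353.768666… → ⌈·⌉ = 1354
j=8: r + 7k = 1561.879777… → ⌈·⌉ = 1562
j=9: r + 8k = 1769.990888… → ⌈·⌉ = 1770

106, 314, 522, 730, 938, 1146, 1354, 1562, 1770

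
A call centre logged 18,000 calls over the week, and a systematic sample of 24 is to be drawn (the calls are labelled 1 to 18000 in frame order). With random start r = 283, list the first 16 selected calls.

k = N/n = 18000/24 = 750
call 1: 283
call 2: 283 + 750 = 1033
call 3: 1033 + 750 = 1783
call 4: 1783 + 750 = 2533
call 5: 2533 + 750 = 3283
call 6: 3283 + 750 = 4033
call 7: 4033 + 750 = 4783
call 8: 4783 + 750 = 5533
call 9: 5533 + 750 = 6283
call 10: 6283 + 750 = 7033
call 11: 7033 + 750 = 7783
call 12: 7783 + 750 = 8533
call 13: 8533 + 750 = 9283
call 14: 9283 + 750 = 10033
call 15: 10033 + 750 = 10783
call 16: 10783 + 750 = 11533

283, 1033, 1783, 2533, 3283, 4033, 4783, 5533, 6283, 7033, 7783, 8533, 9283, 10033, 10783, 11533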